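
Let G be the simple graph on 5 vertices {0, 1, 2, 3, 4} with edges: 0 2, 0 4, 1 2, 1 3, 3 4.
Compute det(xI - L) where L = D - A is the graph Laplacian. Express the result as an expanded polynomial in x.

x^5 - 10x^4 + 35x^3 - 50x^2 + 25x

Reading degrees in the order [0, 1, 2, 3, 4] gives [2, 2, 2, 2, 2]; set D = diag(2, 2, 2, 2, 2) and form L = D - A. L has integer entries, so p(x) = det(xI - L) has integer coefficients. Expanding the determinant yields x^5 - 10x^4 + 35x^3 - 50x^2 + 25x. The coefficient of x^4 equals -trace(L) = -10, matching the sum of degrees. There is one zero in the spectrum, matching the 1 component.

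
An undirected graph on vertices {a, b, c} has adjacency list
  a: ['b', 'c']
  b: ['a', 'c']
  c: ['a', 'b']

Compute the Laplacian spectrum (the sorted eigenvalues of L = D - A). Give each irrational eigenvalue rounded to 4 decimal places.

[0, 3, 3]

With the vertex order [a, b, c], the degrees are [2, 2, 2], giving D = diag(2, 2, 2) and L = D - A. L is symmetric positive semidefinite, so every eigenvalue is real and nonnegative. The single zero eigenvalue shows the graph is connected. The eigenvalues sum to 6, which equals trace(L) = 2|E|.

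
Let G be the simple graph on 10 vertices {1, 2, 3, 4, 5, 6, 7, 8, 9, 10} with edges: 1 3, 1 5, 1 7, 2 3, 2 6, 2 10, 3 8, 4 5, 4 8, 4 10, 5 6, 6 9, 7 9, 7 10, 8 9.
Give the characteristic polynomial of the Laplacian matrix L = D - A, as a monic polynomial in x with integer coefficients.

x^10 - 30x^9 + 390x^8 - 2880x^7 + 13305x^6 - 39882x^5 + 77640x^4 - 94800x^3 + 66000x^2 - 20000x

Reading degrees in the order [1, 2, 3, 4, 5, 6, 7, 8, 9, 10] gives [3, 3, 3, 3, 3, 3, 3, 3, 3, 3]; set D = diag(3, 3, 3, 3, 3, 3, 3, 3, 3, 3) and form L = D - A. The eigenvalues of L are [0, 2, 2, 2, 2, 2, 5, 5, 5, 5]; the characteristic polynomial is the product of (x - lambda_i), which multiplies out to x^10 - 30x^9 + 390x^8 - 2880x^7 + 13305x^6 - 39882x^5 + 77640x^4 - 94800x^3 + 66000x^2 - 20000x. The coefficient of x^9 equals -trace(L) = -30, matching the sum of degrees. The eigenvalues sum to 30, which equals trace(L) = 2|E|. By the matrix-tree theorem the graph has (1/10) * product of the nonzero eigenvalues = 2000 spanning trees.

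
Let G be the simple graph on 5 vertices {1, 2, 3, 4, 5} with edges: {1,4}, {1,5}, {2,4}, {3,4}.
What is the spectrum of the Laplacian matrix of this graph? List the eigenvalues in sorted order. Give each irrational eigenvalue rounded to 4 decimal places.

With the vertex order [1, 2, 3, 4, 5], the degrees are [2, 1, 1, 3, 1], giving D = diag(2, 1, 1, 3, 1) and L = D - A. The multiplicity of 0 as a Laplacian eigenvalue equals the number of connected components. There is one zero in the spectrum, matching the 1 component.

[0, 0.5188, 1, 2.3111, 4.1701]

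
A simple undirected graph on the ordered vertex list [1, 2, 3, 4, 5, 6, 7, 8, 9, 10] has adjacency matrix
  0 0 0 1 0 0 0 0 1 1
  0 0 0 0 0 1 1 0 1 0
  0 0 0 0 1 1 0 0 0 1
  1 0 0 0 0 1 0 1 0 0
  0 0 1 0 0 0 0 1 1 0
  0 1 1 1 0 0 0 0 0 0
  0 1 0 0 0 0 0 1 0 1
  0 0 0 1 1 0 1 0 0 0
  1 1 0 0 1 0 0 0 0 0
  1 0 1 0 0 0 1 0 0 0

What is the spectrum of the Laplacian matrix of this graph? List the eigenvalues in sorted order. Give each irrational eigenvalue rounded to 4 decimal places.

[0, 2, 2, 2, 2, 2, 5, 5, 5, 5]

Each diagonal entry of L is the vertex degree and each off-diagonal entry is -1 where an edge is present, 0 otherwise; in the order [1, 2, 3, 4, 5, 6, 7, 8, 9, 10] the diagonal is [3, 3, 3, 3, 3, 3, 3, 3, 3, 3]. Since every row of L sums to 0, the all-ones vector is in the kernel and 0 is an eigenvalue. The single zero eigenvalue shows the graph is connected.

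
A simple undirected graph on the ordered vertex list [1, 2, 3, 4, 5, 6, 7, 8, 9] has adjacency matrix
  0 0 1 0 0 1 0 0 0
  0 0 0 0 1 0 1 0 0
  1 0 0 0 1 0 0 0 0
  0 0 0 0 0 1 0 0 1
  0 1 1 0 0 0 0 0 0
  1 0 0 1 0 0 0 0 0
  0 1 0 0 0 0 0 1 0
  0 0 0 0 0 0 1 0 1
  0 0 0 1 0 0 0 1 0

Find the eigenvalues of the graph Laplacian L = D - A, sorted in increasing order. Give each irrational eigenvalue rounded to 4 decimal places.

Reading degrees in the order [1, 2, 3, 4, 5, 6, 7, 8, 9] gives [2, 2, 2, 2, 2, 2, 2, 2, 2]; set D = diag(2, 2, 2, 2, 2, 2, 2, 2, 2) and form L = D - A. Diagonalising L (or applying a numerical eigensolver to the 9x9 matrix) gives the spectrum above. There is one zero in the spectrum, matching the 1 component.

[0, 0.4679, 0.4679, 1.6527, 1.6527, 3, 3, 3.8794, 3.8794]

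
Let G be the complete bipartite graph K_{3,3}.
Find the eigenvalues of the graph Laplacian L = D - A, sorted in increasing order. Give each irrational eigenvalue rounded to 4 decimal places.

The graph has 6 vertices and degree multiset [3, 3, 3, 3, 3, 3]; D is the diagonal matrix of degrees and L = D - A. Diagonalising L (or applying a numerical eigensolver to the 6x6 matrix) gives the spectrum above. The single zero eigenvalue shows the graph is connected. The largest eigenvalue, 6, is at most the vertex count 6.

[0, 3, 3, 3, 3, 6]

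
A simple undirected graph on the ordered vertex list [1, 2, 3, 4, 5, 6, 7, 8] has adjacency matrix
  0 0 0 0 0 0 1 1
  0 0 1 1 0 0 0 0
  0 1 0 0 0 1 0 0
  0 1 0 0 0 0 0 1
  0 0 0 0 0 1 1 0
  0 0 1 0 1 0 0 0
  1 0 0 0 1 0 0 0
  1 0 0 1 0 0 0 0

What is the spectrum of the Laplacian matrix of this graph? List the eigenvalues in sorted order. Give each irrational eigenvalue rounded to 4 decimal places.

[0, 0.5858, 0.5858, 2, 2, 3.4142, 3.4142, 4]

With the vertex order [1, 2, 3, 4, 5, 6, 7, 8], the degrees are [2, 2, 2, 2, 2, 2, 2, 2], giving D = diag(2, 2, 2, 2, 2, 2, 2, 2) and L = D - A. Diagonalising L (or applying a numerical eigensolver to the 8x8 matrix) gives the spectrum above. The single zero eigenvalue shows the graph is connected. By the matrix-tree theorem the graph has (1/8) * product of the nonzero eigenvalues = 8 spanning trees.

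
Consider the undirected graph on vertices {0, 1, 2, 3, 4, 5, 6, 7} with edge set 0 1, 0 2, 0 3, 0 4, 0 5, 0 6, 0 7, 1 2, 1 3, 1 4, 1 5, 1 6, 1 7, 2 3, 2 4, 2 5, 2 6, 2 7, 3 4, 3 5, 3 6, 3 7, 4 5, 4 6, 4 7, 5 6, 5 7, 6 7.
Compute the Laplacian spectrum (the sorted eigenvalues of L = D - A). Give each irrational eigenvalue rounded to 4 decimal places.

[0, 8, 8, 8, 8, 8, 8, 8]

Each diagonal entry of L is the vertex degree and each off-diagonal entry is -1 where an edge is present, 0 otherwise; in the order [0, 1, 2, 3, 4, 5, 6, 7] the diagonal is [7, 7, 7, 7, 7, 7, 7, 7]. L is symmetric positive semidefinite, so every eigenvalue is real and nonnegative. The single zero eigenvalue shows the graph is connected. There is one zero in the spectrum, matching the 1 component. The eigenvalues sum to 56, which equals trace(L) = 2|E|.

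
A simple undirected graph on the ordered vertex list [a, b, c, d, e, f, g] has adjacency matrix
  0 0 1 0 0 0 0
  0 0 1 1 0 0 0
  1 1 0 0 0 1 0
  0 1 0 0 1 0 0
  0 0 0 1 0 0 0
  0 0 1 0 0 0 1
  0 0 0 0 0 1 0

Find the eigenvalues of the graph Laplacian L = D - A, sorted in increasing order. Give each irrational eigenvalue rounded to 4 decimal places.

[0, 0.2603, 0.6262, 1.4055, 2.2742, 3.0996, 4.3342]

Reading degrees in the order [a, b, c, d, e, f, g] gives [1, 2, 3, 2, 1, 2, 1]; set D = diag(1, 2, 3, 2, 1, 2, 1) and form L = D - A. L is symmetric positive semidefinite, so every eigenvalue is real and nonnegative. The single zero eigenvalue shows the graph is connected. The largest eigenvalue, 4.3342, is at most the vertex count 7. By the matrix-tree theorem the graph has (1/7) * product of the nonzero eigenvalues = 1 spanning tree.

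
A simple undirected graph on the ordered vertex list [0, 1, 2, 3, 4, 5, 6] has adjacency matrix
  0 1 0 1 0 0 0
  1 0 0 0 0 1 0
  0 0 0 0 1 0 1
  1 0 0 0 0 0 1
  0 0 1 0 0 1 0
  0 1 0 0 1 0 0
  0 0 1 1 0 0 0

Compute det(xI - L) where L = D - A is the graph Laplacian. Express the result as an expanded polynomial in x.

x^7 - 14x^6 + 77x^5 - 210x^4 + 294x^3 - 196x^2 + 49x

Each diagonal entry of L is the vertex degree and each off-diagonal entry is -1 where an edge is present, 0 otherwise; in the order [0, 1, 2, 3, 4, 5, 6] the diagonal is [2, 2, 2, 2, 2, 2, 2]. L has integer entries, so p(x) = det(xI - L) has integer coefficients. Expanding the determinant yields x^7 - 14x^6 + 77x^5 - 210x^4 + 294x^3 - 196x^2 + 49x. The coefficient of x^6 equals -trace(L) = -14, matching the sum of degrees. The eigenvalues sum to 14, which equals trace(L) = 2|E|.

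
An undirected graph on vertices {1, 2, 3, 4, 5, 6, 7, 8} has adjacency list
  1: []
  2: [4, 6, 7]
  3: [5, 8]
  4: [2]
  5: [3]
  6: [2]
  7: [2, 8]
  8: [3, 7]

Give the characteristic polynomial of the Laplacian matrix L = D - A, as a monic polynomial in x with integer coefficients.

x^8 - 12x^7 + 54x^6 - 114x^5 + 116x^4 - 52x^3 + 7x^2

Reading degrees in the order [1, 2, 3, 4, 5, 6, 7, 8] gives [0, 3, 2, 1, 1, 1, 2, 2]; set D = diag(0, 3, 2, 1, 1, 1, 2, 2) and form L = D - A. Computing det(xI - L) by cofactor expansion (or equivalently via sum-over-permutations) gives x^8 - 12x^7 + 54x^6 - 114x^5 + 116x^4 - 52x^3 + 7x^2. Since p(0) = det(-L) = 0, x divides p(x). The eigenvalues sum to 12, which equals trace(L) = 2|E|.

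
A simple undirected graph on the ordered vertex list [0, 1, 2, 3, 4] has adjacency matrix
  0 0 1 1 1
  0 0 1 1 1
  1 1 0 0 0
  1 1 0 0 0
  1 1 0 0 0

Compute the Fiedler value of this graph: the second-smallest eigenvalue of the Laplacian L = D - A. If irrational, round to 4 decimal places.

Reading degrees in the order [0, 1, 2, 3, 4] gives [3, 3, 2, 2, 2]; set D = diag(3, 3, 2, 2, 2) and form L = D - A. Computing the eigenvalues of L and sorting gives [0, 2, 2, 3, 5]. The Fiedler value lambda_2 = 2 is strictly positive, so the graph is connected. There is one zero in the spectrum, matching the 1 component.

2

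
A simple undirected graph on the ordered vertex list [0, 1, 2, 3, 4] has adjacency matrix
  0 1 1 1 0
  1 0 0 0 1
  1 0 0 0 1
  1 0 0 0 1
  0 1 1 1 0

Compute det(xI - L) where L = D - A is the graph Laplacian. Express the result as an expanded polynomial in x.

Each diagonal entry of L is the vertex degree and each off-diagonal entry is -1 where an edge is present, 0 otherwise; in the order [0, 1, 2, 3, 4] the diagonal is [3, 2, 2, 2, 3]. Computing det(xI - L) by cofactor expansion (or equivalently via sum-over-permutations) gives x^5 - 12x^4 + 51x^3 - 92x^2 + 60x. Since p(0) = det(-L) = 0, x divides p(x). The eigenvalues sum to 12, which equals trace(L) = 2|E|. By the matrix-tree theorem the graph has (1/5) * product of the nonzero eigenvalues = 12 spanning trees.

x^5 - 12x^4 + 51x^3 - 92x^2 + 60x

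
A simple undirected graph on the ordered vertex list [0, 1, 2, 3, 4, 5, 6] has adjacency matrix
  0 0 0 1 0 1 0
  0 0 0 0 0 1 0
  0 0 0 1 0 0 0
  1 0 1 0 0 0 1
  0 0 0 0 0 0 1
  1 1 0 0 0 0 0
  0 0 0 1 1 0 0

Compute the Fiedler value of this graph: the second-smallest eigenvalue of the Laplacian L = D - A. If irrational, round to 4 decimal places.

0.2603

Reading degrees in the order [0, 1, 2, 3, 4, 5, 6] gives [2, 1, 1, 3, 1, 2, 2]; set D = diag(2, 1, 1, 3, 1, 2, 2) and form L = D - A. The sorted Laplacian eigenvalues are [0, 0.2603, 0.6262, 1.4055, 2.2742, 3.0996, 4.3342]; the algebraic connectivity is the second entry, 0.2603. By the matrix-tree theorem the graph has (1/7) * product of the nonzero eigenvalues = 1 spanning tree. There is one zero in the spectrum, matching the 1 component.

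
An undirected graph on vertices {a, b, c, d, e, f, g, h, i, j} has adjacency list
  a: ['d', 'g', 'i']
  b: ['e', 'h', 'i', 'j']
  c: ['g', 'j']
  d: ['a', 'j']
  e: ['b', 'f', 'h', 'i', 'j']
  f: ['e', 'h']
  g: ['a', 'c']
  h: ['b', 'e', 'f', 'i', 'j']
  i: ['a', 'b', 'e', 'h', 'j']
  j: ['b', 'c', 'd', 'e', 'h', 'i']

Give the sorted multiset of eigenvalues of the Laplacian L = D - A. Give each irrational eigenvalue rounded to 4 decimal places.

[0, 0.7854, 1.4869, 2.2405, 2.5313, 3.9135, 5.4475, 6, 6.3824, 7.2124]

Each diagonal entry of L is the vertex degree and each off-diagonal entry is -1 where an edge is present, 0 otherwise; in the order [a, b, c, d, e, f, g, h, i, j] the diagonal is [3, 4, 2, 2, 5, 2, 2, 5, 5, 6]. L is symmetric positive semidefinite, so every eigenvalue is real and nonnegative. By the matrix-tree theorem the graph has (1/10) * product of the nonzero eigenvalues = 3900 spanning trees.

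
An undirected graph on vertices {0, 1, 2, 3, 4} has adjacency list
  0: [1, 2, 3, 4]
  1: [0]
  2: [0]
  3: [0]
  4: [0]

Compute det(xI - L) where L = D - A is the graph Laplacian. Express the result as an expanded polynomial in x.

Reading degrees in the order [0, 1, 2, 3, 4] gives [4, 1, 1, 1, 1]; set D = diag(4, 1, 1, 1, 1) and form L = D - A. L has integer entries, so p(x) = det(xI - L) has integer coefficients. Expanding the determinant yields x^5 - 8x^4 + 18x^3 - 16x^2 + 5x. Since p(0) = det(-L) = 0, x divides p(x).

x^5 - 8x^4 + 18x^3 - 16x^2 + 5x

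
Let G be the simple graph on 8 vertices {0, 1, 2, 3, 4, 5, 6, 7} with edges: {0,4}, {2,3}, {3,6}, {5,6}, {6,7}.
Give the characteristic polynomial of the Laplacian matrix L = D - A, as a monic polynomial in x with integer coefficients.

x^8 - 10x^7 + 36x^6 - 58x^5 + 41x^4 - 10x^3

With the vertex order [0, 1, 2, 3, 4, 5, 6, 7], the degrees are [1, 0, 1, 2, 1, 1, 3, 1], giving D = diag(1, 0, 1, 2, 1, 1, 3, 1) and L = D - A. L has integer entries, so p(x) = det(xI - L) has integer coefficients. Expanding the determinant yields x^8 - 10x^7 + 36x^6 - 58x^5 + 41x^4 - 10x^3. The constant term is 0 because L is singular (the all-ones vector lies in its kernel). There are 3 zeros in the spectrum, matching the 3 components. The eigenvalues sum to 10, which equals trace(L) = 2|E|.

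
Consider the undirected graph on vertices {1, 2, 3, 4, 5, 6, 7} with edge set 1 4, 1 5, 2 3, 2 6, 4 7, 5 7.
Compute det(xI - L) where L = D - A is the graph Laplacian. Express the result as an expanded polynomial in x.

Each diagonal entry of L is the vertex degree and each off-diagonal entry is -1 where an edge is present, 0 otherwise; in the order [1, 2, 3, 4, 5, 6, 7] the diagonal is [2, 2, 1, 2, 2, 1, 2]. The eigenvalues of L are [0, 0, 1, 2, 2, 3, 4]; the characteristic polynomial is the product of (x - lambda_i), which multiplies out to x^7 - 12x^6 + 55x^5 - 120x^4 + 124x^3 - 48x^2. The coefficient of x^6 equals -trace(L) = -12, matching the sum of degrees. The largest eigenvalue, 4, is at most the vertex count 7. There are 2 zeros in the spectrum, matching the 2 components.

x^7 - 12x^6 + 55x^5 - 120x^4 + 124x^3 - 48x^2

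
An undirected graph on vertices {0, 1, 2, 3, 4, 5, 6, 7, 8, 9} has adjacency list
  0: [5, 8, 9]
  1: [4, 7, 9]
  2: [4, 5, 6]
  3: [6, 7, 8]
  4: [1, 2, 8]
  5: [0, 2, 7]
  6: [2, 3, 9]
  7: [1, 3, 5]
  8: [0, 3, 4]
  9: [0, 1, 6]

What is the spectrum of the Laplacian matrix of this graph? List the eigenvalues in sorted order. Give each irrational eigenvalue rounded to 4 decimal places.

[0, 2, 2, 2, 2, 2, 5, 5, 5, 5]

With the vertex order [0, 1, 2, 3, 4, 5, 6, 7, 8, 9], the degrees are [3, 3, 3, 3, 3, 3, 3, 3, 3, 3], giving D = diag(3, 3, 3, 3, 3, 3, 3, 3, 3, 3) and L = D - A. The multiplicity of 0 as a Laplacian eigenvalue equals the number of connected components. The single zero eigenvalue shows the graph is connected. By the matrix-tree theorem the graph has (1/10) * product of the nonzero eigenvalues = 2000 spanning trees. There is one zero in the spectrum, matching the 1 component.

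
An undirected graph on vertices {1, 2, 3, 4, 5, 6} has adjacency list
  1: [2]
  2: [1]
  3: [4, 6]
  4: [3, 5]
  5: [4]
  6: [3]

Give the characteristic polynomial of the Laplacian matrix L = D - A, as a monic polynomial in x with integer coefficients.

x^6 - 8x^5 + 22x^4 - 24x^3 + 8x^2

Reading degrees in the order [1, 2, 3, 4, 5, 6] gives [1, 1, 2, 2, 1, 1]; set D = diag(1, 1, 2, 2, 1, 1) and form L = D - A. Computing det(xI - L) by cofactor expansion (or equivalently via sum-over-permutations) gives x^6 - 8x^5 + 22x^4 - 24x^3 + 8x^2. The constant term is 0 because L is singular (the all-ones vector lies in its kernel). There are 2 zeros in the spectrum, matching the 2 components.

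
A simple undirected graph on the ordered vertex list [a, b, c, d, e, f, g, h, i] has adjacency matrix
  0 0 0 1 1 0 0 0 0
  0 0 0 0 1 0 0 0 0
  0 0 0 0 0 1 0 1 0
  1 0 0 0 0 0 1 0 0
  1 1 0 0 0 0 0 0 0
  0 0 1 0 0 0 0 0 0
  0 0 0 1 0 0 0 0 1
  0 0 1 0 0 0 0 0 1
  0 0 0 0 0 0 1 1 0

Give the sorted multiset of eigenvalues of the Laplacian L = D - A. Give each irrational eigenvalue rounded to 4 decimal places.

Each diagonal entry of L is the vertex degree and each off-diagonal entry is -1 where an edge is present, 0 otherwise; in the order [a, b, c, d, e, f, g, h, i] the diagonal is [2, 1, 2, 2, 2, 1, 2, 2, 2]. The multiplicity of 0 as a Laplacian eigenvalue equals the number of connected components. The single zero eigenvalue shows the graph is connected. The eigenvalues sum to 16, which equals trace(L) = 2|E|. By the matrix-tree theorem the graph has (1/9) * product of the nonzero eigenvalues = 1 spanning tree.

[0, 0.1206, 0.4679, 1, 1.6527, 2.3473, 3, 3.5321, 3.8794]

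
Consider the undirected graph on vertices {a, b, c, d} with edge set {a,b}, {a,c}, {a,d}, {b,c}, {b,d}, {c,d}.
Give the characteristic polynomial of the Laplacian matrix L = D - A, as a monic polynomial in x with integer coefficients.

With the vertex order [a, b, c, d], the degrees are [3, 3, 3, 3], giving D = diag(3, 3, 3, 3) and L = D - A. Computing det(xI - L) by cofactor expansion (or equivalently via sum-over-permutations) gives x^4 - 12x^3 + 48x^2 - 64x. Since p(0) = det(-L) = 0, x divides p(x). There is one zero in the spectrum, matching the 1 component. By the matrix-tree theorem the graph has (1/4) * product of the nonzero eigenvalues = 16 spanning trees.

x^4 - 12x^3 + 48x^2 - 64x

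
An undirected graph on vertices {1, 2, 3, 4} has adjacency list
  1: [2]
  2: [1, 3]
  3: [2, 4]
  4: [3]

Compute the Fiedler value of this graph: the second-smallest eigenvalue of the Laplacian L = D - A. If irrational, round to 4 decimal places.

Reading degrees in the order [1, 2, 3, 4] gives [1, 2, 2, 1]; set D = diag(1, 2, 2, 1) and form L = D - A. Computing the eigenvalues of L and sorting gives [0, 0.5858, 2, 3.4142]. The Fiedler value lambda_2 = 0.5858 is strictly positive, so the graph is connected. There is one zero in the spectrum, matching the 1 component.

0.5858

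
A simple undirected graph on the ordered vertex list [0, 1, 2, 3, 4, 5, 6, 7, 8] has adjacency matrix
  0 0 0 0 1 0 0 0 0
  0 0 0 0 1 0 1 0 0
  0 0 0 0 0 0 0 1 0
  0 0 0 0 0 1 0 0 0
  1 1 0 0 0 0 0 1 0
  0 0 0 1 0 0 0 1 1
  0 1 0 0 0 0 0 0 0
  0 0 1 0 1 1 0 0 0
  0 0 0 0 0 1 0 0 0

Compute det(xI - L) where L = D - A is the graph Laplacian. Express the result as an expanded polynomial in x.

x^9 - 16x^8 + 102x^7 - 334x^6 + 606x^5 - 616x^4 + 340x^3 - 92x^2 + 9x

Each diagonal entry of L is the vertex degree and each off-diagonal entry is -1 where an edge is present, 0 otherwise; in the order [0, 1, 2, 3, 4, 5, 6, 7, 8] the diagonal is [1, 2, 1, 1, 3, 3, 1, 3, 1]. L has integer entries, so p(x) = det(xI - L) has integer coefficients. Expanding the determinant yields x^9 - 16x^8 + 102x^7 - 334x^6 + 606x^5 - 616x^4 + 340x^3 - 92x^2 + 9x. The coefficient of x^8 equals -trace(L) = -16, matching the sum of degrees.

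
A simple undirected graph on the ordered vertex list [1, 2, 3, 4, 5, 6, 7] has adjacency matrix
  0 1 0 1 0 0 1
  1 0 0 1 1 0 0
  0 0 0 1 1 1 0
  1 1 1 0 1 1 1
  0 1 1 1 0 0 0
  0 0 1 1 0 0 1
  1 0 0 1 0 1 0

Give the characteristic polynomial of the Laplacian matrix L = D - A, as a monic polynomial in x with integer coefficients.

x^7 - 24x^6 + 231x^5 - 1140x^4 + 3036x^3 - 4128x^2 + 2240x

Reading degrees in the order [1, 2, 3, 4, 5, 6, 7] gives [3, 3, 3, 6, 3, 3, 3]; set D = diag(3, 3, 3, 6, 3, 3, 3) and form L = D - A. Computing det(xI - L) by cofactor expansion (or equivalently via sum-over-permutations) gives x^7 - 24x^6 + 231x^5 - 1140x^4 + 3036x^3 - 4128x^2 + 2240x. The coefficient of x^6 equals -trace(L) = -24, matching the sum of degrees. The eigenvalues sum to 24, which equals trace(L) = 2|E|.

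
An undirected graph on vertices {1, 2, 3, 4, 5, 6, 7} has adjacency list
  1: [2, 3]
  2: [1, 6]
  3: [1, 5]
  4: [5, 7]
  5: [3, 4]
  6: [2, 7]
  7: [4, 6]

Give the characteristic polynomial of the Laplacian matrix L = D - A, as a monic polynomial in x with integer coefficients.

x^7 - 14x^6 + 77x^5 - 210x^4 + 294x^3 - 196x^2 + 49x

With the vertex order [1, 2, 3, 4, 5, 6, 7], the degrees are [2, 2, 2, 2, 2, 2, 2], giving D = diag(2, 2, 2, 2, 2, 2, 2) and L = D - A. L has integer entries, so p(x) = det(xI - L) has integer coefficients. Expanding the determinant yields x^7 - 14x^6 + 77x^5 - 210x^4 + 294x^3 - 196x^2 + 49x. The coefficient of x^6 equals -trace(L) = -14, matching the sum of degrees. The eigenvalues sum to 14, which equals trace(L) = 2|E|.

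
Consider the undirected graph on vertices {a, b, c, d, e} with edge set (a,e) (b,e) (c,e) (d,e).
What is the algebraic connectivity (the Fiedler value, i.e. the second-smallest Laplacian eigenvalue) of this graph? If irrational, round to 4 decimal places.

1

Each diagonal entry of L is the vertex degree and each off-diagonal entry is -1 where an edge is present, 0 otherwise; in the order [a, b, c, d, e] the diagonal is [1, 1, 1, 1, 4]. Computing the eigenvalues of L and sorting gives [0, 1, 1, 1, 5]. The Fiedler value lambda_2 = 1 is strictly positive, so the graph is connected. By the matrix-tree theorem the graph has (1/5) * product of the nonzero eigenvalues = 1 spanning tree.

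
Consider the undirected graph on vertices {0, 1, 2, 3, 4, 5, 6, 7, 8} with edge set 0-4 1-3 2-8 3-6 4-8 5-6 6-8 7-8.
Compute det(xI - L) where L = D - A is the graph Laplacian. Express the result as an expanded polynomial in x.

x^9 - 16x^8 + 101x^7 - 326x^6 + 583x^5 - 586x^4 + 322x^3 - 88x^2 + 9x

With the vertex order [0, 1, 2, 3, 4, 5, 6, 7, 8], the degrees are [1, 1, 1, 2, 2, 1, 3, 1, 4], giving D = diag(1, 1, 1, 2, 2, 1, 3, 1, 4) and L = D - A. L has integer entries, so p(x) = det(xI - L) has integer coefficients. Expanding the determinant yields x^9 - 16x^8 + 101x^7 - 326x^6 + 583x^5 - 586x^4 + 322x^3 - 88x^2 + 9x. Since p(0) = det(-L) = 0, x divides p(x). By the matrix-tree theorem the graph has (1/9) * product of the nonzero eigenvalues = 1 spanning tree. The eigenvalues sum to 16, which equals trace(L) = 2|E|.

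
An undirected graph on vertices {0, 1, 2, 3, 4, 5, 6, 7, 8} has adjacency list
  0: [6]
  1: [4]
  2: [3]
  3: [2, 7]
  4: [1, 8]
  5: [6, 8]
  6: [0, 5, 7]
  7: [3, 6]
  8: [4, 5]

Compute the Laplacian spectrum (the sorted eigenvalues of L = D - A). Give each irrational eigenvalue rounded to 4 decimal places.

[0, 0.1506, 0.4266, 1, 1.4229, 2.1724, 3, 3.4576, 4.3699]

Reading degrees in the order [0, 1, 2, 3, 4, 5, 6, 7, 8] gives [1, 1, 1, 2, 2, 2, 3, 2, 2]; set D = diag(1, 1, 1, 2, 2, 2, 3, 2, 2) and form L = D - A. L is symmetric positive semidefinite, so every eigenvalue is real and nonnegative. There is one zero in the spectrum, matching the 1 component. By the matrix-tree theorem the graph has (1/9) * product of the nonzero eigenvalues = 1 spanning tree.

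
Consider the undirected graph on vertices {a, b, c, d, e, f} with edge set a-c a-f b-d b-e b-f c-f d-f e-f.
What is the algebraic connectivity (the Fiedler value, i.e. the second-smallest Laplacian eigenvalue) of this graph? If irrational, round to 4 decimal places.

Each diagonal entry of L is the vertex degree and each off-diagonal entry is -1 where an edge is present, 0 otherwise; in the order [a, b, c, d, e, f] the diagonal is [2, 3, 2, 2, 2, 5]. Computing the eigenvalues of L and sorting gives [0, 1, 2, 3, 4, 6]. The Fiedler value lambda_2 = 1 is strictly positive, so the graph is connected. The largest eigenvalue, 6, is at most the vertex count 6.

1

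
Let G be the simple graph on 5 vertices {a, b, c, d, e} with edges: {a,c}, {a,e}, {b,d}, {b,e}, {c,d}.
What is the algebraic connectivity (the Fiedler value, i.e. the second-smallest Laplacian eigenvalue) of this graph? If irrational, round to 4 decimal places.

With the vertex order [a, b, c, d, e], the degrees are [2, 2, 2, 2, 2], giving D = diag(2, 2, 2, 2, 2) and L = D - A. Computing the eigenvalues of L and sorting gives [0, 1.3820, 1.3820, 3.6180, 3.6180]. The Fiedler value lambda_2 = 1.3820 is strictly positive, so the graph is connected. There is one zero in the spectrum, matching the 1 component.

1.3820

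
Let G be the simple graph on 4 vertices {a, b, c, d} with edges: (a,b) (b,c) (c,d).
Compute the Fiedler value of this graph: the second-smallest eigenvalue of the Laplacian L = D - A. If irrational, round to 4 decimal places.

0.5858

With the vertex order [a, b, c, d], the degrees are [1, 2, 2, 1], giving D = diag(1, 2, 2, 1) and L = D - A. The smallest Laplacian eigenvalue is always 0. The next one, lambda_2 = 0.5858, measures how hard the graph is to disconnect: larger values mean better connectivity. The largest eigenvalue, 3.4142, is at most the vertex count 4. There is one zero in the spectrum, matching the 1 component.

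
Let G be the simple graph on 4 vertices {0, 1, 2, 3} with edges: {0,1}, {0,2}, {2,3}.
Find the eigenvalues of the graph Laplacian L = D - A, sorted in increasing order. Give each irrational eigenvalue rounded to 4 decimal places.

[0, 0.5858, 2, 3.4142]

With the vertex order [0, 1, 2, 3], the degrees are [2, 1, 2, 1], giving D = diag(2, 1, 2, 1) and L = D - A. L is symmetric positive semidefinite, so every eigenvalue is real and nonnegative. The single zero eigenvalue shows the graph is connected. The eigenvalues sum to 6, which equals trace(L) = 2|E|.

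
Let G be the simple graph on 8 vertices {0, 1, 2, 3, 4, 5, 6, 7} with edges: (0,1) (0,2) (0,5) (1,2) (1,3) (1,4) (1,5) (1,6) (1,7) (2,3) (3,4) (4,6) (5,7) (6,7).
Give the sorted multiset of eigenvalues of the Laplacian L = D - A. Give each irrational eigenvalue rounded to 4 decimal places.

Each diagonal entry of L is the vertex degree and each off-diagonal entry is -1 where an edge is present, 0 otherwise; in the order [0, 1, 2, 3, 4, 5, 6, 7] the diagonal is [3, 7, 3, 3, 3, 3, 3, 3]. Diagonalising L (or applying a numerical eigensolver to the 8x8 matrix) gives the spectrum above. There is one zero in the spectrum, matching the 1 component.

[0, 1.7530, 1.7530, 3.4450, 3.4450, 4.8019, 4.8019, 8]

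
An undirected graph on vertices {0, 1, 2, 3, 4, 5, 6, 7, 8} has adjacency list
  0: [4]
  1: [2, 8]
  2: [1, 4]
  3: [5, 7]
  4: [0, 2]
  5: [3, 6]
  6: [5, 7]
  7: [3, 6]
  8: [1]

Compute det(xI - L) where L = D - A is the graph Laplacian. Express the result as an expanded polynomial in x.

Reading degrees in the order [0, 1, 2, 3, 4, 5, 6, 7, 8] gives [1, 2, 2, 2, 2, 2, 2, 2, 1]; set D = diag(1, 2, 2, 2, 2, 2, 2, 2, 1) and form L = D - A. Computing det(xI - L) by cofactor expansion (or equivalently via sum-over-permutations) gives x^9 - 16x^8 + 105x^7 - 364x^6 + 713x^5 - 776x^4 + 420x^3 - 80x^2. Since p(0) = det(-L) = 0, x divides p(x). There are 2 zeros in the spectrum, matching the 2 components. The eigenvalues sum to 16, which equals trace(L) = 2|E|.

x^9 - 16x^8 + 105x^7 - 364x^6 + 713x^5 - 776x^4 + 420x^3 - 80x^2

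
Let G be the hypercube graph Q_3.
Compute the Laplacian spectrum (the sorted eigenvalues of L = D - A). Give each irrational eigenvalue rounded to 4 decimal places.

[0, 2, 2, 2, 4, 4, 4, 6]

The graph has 8 vertices and degree multiset [3, 3, 3, 3, 3, 3, 3, 3]; D is the diagonal matrix of degrees and L = D - A. Diagonalising L (or applying a numerical eigensolver to the 8x8 matrix) gives the spectrum above. There is one zero in the spectrum, matching the 1 component. The eigenvalues sum to 24, which equals trace(L) = 2|E|.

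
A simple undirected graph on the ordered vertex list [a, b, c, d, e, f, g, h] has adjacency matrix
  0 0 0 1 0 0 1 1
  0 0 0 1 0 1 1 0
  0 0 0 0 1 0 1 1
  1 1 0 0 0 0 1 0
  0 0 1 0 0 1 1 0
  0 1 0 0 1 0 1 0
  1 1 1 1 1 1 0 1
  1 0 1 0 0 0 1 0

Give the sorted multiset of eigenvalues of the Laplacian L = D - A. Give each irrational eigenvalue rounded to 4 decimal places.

[0, 1.7530, 1.7530, 3.4450, 3.4450, 4.8019, 4.8019, 8]

With the vertex order [a, b, c, d, e, f, g, h], the degrees are [3, 3, 3, 3, 3, 3, 7, 3], giving D = diag(3, 3, 3, 3, 3, 3, 7, 3) and L = D - A. L is symmetric positive semidefinite, so every eigenvalue is real and nonnegative. There is one zero in the spectrum, matching the 1 component. The largest eigenvalue, 8, is at most the vertex count 8.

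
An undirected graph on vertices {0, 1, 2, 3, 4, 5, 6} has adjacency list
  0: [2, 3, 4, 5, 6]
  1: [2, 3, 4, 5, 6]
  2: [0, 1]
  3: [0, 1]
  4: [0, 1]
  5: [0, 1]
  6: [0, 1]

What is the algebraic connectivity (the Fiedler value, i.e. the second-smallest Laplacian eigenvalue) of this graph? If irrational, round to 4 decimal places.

2

With the vertex order [0, 1, 2, 3, 4, 5, 6], the degrees are [5, 5, 2, 2, 2, 2, 2], giving D = diag(5, 5, 2, 2, 2, 2, 2) and L = D - A. Computing the eigenvalues of L and sorting gives [0, 2, 2, 2, 2, 5, 7]. The Fiedler value lambda_2 = 2 is strictly positive, so the graph is connected. By the matrix-tree theorem the graph has (1/7) * product of the nonzero eigenvalues = 80 spanning trees. The eigenvalues sum to 20, which equals trace(L) = 2|E|.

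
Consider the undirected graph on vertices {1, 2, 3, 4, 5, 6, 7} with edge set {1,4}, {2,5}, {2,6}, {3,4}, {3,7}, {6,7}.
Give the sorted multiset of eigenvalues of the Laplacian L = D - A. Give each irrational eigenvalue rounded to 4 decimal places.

[0, 0.1981, 0.7530, 1.5550, 2.4450, 3.2470, 3.8019]

With the vertex order [1, 2, 3, 4, 5, 6, 7], the degrees are [1, 2, 2, 2, 1, 2, 2], giving D = diag(1, 2, 2, 2, 1, 2, 2) and L = D - A. The multiplicity of 0 as a Laplacian eigenvalue equals the number of connected components. The single zero eigenvalue shows the graph is connected. There is one zero in the spectrum, matching the 1 component.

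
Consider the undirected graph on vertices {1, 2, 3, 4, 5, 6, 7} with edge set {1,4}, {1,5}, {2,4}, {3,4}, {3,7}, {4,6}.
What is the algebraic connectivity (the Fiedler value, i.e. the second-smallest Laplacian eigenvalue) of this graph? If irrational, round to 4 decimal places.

With the vertex order [1, 2, 3, 4, 5, 6, 7], the degrees are [2, 1, 2, 4, 1, 1, 1], giving D = diag(2, 1, 2, 4, 1, 1, 1) and L = D - A. The smallest Laplacian eigenvalue is always 0. The next one, lambda_2 = 0.3820, measures how hard the graph is to disconnect: larger values mean better connectivity. By the matrix-tree theorem the graph has (1/7) * product of the nonzero eigenvalues = 1 spanning tree.

0.3820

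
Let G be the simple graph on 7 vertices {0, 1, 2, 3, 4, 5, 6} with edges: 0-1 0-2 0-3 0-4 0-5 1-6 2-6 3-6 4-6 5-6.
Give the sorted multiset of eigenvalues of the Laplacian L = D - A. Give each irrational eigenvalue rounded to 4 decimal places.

[0, 2, 2, 2, 2, 5, 7]

With the vertex order [0, 1, 2, 3, 4, 5, 6], the degrees are [5, 2, 2, 2, 2, 2, 5], giving D = diag(5, 2, 2, 2, 2, 2, 5) and L = D - A. The multiplicity of 0 as a Laplacian eigenvalue equals the number of connected components.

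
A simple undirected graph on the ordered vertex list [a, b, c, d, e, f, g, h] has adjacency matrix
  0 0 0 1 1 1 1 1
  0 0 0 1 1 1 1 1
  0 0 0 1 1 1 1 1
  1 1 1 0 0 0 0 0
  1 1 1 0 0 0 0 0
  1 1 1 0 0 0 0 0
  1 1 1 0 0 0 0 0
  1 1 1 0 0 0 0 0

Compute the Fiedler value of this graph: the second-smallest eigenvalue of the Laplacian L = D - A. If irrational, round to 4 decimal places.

Reading degrees in the order [a, b, c, d, e, f, g, h] gives [5, 5, 5, 3, 3, 3, 3, 3]; set D = diag(5, 5, 5, 3, 3, 3, 3, 3) and form L = D - A. The sorted Laplacian eigenvalues are [0, 3, 3, 3, 3, 5, 5, 8]; the algebraic connectivity is the second entry, 3. There is one zero in the spectrum, matching the 1 component.

3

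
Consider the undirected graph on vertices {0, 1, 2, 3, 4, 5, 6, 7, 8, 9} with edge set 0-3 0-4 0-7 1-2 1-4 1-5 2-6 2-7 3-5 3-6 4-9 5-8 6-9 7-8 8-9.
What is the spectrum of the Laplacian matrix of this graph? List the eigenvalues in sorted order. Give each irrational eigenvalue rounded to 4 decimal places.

With the vertex order [0, 1, 2, 3, 4, 5, 6, 7, 8, 9], the degrees are [3, 3, 3, 3, 3, 3, 3, 3, 3, 3], giving D = diag(3, 3, 3, 3, 3, 3, 3, 3, 3, 3) and L = D - A. Since every row of L sums to 0, the all-ones vector is in the kernel and 0 is an eigenvalue.

[0, 2, 2, 2, 2, 2, 5, 5, 5, 5]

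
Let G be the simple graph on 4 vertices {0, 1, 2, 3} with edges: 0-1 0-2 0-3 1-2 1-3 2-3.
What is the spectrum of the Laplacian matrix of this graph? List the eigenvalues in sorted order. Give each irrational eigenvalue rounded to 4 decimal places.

Each diagonal entry of L is the vertex degree and each off-diagonal entry is -1 where an edge is present, 0 otherwise; in the order [0, 1, 2, 3] the diagonal is [3, 3, 3, 3]. The multiplicity of 0 as a Laplacian eigenvalue equals the number of connected components. The single zero eigenvalue shows the graph is connected. There is one zero in the spectrum, matching the 1 component.

[0, 4, 4, 4]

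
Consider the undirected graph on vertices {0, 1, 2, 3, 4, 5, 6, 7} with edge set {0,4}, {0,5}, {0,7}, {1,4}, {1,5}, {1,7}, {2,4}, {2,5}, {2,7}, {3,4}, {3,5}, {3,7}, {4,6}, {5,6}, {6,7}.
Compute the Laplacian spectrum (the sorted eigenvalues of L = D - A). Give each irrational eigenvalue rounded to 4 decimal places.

[0, 3, 3, 3, 3, 5, 5, 8]

With the vertex order [0, 1, 2, 3, 4, 5, 6, 7], the degrees are [3, 3, 3, 3, 5, 5, 3, 5], giving D = diag(3, 3, 3, 3, 5, 5, 3, 5) and L = D - A. L is symmetric positive semidefinite, so every eigenvalue is real and nonnegative. By the matrix-tree theorem the graph has (1/8) * product of the nonzero eigenvalues = 2025 spanning trees.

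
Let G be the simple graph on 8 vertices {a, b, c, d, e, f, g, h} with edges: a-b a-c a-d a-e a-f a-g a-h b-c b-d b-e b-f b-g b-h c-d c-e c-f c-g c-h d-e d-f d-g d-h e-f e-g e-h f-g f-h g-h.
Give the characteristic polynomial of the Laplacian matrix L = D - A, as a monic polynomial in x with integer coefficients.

x^8 - 56x^7 + 1344x^6 - 17920x^5 + 143360x^4 - 688128x^3 + 1835008x^2 - 2097152x

With the vertex order [a, b, c, d, e, f, g, h], the degrees are [7, 7, 7, 7, 7, 7, 7, 7], giving D = diag(7, 7, 7, 7, 7, 7, 7, 7) and L = D - A. The eigenvalues of L are [0, 8, 8, 8, 8, 8, 8, 8]; the characteristic polynomial is the product of (x - lambda_i), which multiplies out to x^8 - 56x^7 + 1344x^6 - 17920x^5 + 143360x^4 - 688128x^3 + 1835008x^2 - 2097152x. Since p(0) = det(-L) = 0, x divides p(x). By the matrix-tree theorem the graph has (1/8) * product of the nonzero eigenvalues = 262144 spanning trees. There is one zero in the spectrum, matching the 1 component.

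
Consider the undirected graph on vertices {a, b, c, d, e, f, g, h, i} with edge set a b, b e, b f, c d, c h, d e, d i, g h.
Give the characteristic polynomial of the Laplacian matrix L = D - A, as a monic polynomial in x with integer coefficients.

Each diagonal entry of L is the vertex degree and each off-diagonal entry is -1 where an edge is present, 0 otherwise; in the order [a, b, c, d, e, f, g, h, i] the diagonal is [1, 3, 2, 3, 2, 1, 1, 2, 1]. Computing det(xI - L) by cofactor expansion (or equivalently via sum-over-permutations) gives x^9 - 16x^8 + 103x^7 - 344x^6 + 643x^5 - 678x^4 + 384x^3 - 102x^2 + 9x. The coefficient of x^8 equals -trace(L) = -16, matching the sum of degrees. The largest eigenvalue, 4.4909, is at most the vertex count 9. By the matrix-tree theorem the graph has (1/9) * product of the nonzero eigenvalues = 1 spanning tree.

x^9 - 16x^8 + 103x^7 - 344x^6 + 643x^5 - 678x^4 + 384x^3 - 102x^2 + 9x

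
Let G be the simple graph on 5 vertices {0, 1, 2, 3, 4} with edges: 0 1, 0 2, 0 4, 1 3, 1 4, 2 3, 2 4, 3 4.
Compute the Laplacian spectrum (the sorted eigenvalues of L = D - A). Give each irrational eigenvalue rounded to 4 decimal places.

[0, 3, 3, 5, 5]

Reading degrees in the order [0, 1, 2, 3, 4] gives [3, 3, 3, 3, 4]; set D = diag(3, 3, 3, 3, 4) and form L = D - A. The multiplicity of 0 as a Laplacian eigenvalue equals the number of connected components. The single zero eigenvalue shows the graph is connected. There is one zero in the spectrum, matching the 1 component.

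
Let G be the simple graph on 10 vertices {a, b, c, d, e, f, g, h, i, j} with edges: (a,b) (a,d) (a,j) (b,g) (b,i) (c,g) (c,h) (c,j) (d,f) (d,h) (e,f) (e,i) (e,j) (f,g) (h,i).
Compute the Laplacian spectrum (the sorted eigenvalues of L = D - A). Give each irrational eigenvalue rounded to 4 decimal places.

[0, 2, 2, 2, 2, 2, 5, 5, 5, 5]

With the vertex order [a, b, c, d, e, f, g, h, i, j], the degrees are [3, 3, 3, 3, 3, 3, 3, 3, 3, 3], giving D = diag(3, 3, 3, 3, 3, 3, 3, 3, 3, 3) and L = D - A. L is symmetric positive semidefinite, so every eigenvalue is real and nonnegative. By the matrix-tree theorem the graph has (1/10) * product of the nonzero eigenvalues = 2000 spanning trees.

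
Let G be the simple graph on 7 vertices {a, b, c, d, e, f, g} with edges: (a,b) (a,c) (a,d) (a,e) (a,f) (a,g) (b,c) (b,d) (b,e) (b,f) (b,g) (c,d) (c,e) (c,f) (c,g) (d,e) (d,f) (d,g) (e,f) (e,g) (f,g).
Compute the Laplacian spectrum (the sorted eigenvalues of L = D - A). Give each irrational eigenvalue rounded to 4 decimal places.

[0, 7, 7, 7, 7, 7, 7]

With the vertex order [a, b, c, d, e, f, g], the degrees are [6, 6, 6, 6, 6, 6, 6], giving D = diag(6, 6, 6, 6, 6, 6, 6) and L = D - A. Since every row of L sums to 0, the all-ones vector is in the kernel and 0 is an eigenvalue.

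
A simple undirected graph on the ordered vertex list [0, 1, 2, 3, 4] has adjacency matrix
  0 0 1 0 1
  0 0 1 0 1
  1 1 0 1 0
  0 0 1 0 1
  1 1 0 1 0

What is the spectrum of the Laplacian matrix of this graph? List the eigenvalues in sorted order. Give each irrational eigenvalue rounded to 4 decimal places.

[0, 2, 2, 3, 5]

With the vertex order [0, 1, 2, 3, 4], the degrees are [2, 2, 3, 2, 3], giving D = diag(2, 2, 3, 2, 3) and L = D - A. Since every row of L sums to 0, the all-ones vector is in the kernel and 0 is an eigenvalue. The largest eigenvalue, 5, is at most the vertex count 5.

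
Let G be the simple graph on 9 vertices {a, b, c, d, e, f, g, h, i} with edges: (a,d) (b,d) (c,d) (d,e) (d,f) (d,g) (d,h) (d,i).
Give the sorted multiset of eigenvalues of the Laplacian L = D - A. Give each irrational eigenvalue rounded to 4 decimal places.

[0, 1, 1, 1, 1, 1, 1, 1, 9]

Reading degrees in the order [a, b, c, d, e, f, g, h, i] gives [1, 1, 1, 8, 1, 1, 1, 1, 1]; set D = diag(1, 1, 1, 8, 1, 1, 1, 1, 1) and form L = D - A. The multiplicity of 0 as a Laplacian eigenvalue equals the number of connected components. By the matrix-tree theorem the graph has (1/9) * product of the nonzero eigenvalues = 1 spanning tree.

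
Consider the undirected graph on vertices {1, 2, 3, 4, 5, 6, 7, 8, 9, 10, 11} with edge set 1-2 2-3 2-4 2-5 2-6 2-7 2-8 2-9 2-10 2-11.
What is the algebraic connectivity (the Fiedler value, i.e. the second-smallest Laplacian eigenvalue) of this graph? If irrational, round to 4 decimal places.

With the vertex order [1, 2, 3, 4, 5, 6, 7, 8, 9, 10, 11], the degrees are [1, 10, 1, 1, 1, 1, 1, 1, 1, 1, 1], giving D = diag(1, 10, 1, 1, 1, 1, 1, 1, 1, 1, 1) and L = D - A. The smallest Laplacian eigenvalue is always 0. The next one, lambda_2 = 1, measures how hard the graph is to disconnect: larger values mean better connectivity. By the matrix-tree theorem the graph has (1/11) * product of the nonzero eigenvalues = 1 spanning tree. The eigenvalues sum to 20, which equals trace(L) = 2|E|.

1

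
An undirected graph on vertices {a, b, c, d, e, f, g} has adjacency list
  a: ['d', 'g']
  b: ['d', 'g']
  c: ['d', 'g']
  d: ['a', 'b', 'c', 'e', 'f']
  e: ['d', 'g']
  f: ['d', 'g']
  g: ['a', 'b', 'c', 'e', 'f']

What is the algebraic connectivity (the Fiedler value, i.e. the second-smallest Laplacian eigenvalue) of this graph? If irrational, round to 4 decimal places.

2

Each diagonal entry of L is the vertex degree and each off-diagonal entry is -1 where an edge is present, 0 otherwise; in the order [a, b, c, d, e, f, g] the diagonal is [2, 2, 2, 5, 2, 2, 5]. The sorted Laplacian eigenvalues are [0, 2, 2, 2, 2, 5, 7]; the algebraic connectivity is the second entry, 2.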